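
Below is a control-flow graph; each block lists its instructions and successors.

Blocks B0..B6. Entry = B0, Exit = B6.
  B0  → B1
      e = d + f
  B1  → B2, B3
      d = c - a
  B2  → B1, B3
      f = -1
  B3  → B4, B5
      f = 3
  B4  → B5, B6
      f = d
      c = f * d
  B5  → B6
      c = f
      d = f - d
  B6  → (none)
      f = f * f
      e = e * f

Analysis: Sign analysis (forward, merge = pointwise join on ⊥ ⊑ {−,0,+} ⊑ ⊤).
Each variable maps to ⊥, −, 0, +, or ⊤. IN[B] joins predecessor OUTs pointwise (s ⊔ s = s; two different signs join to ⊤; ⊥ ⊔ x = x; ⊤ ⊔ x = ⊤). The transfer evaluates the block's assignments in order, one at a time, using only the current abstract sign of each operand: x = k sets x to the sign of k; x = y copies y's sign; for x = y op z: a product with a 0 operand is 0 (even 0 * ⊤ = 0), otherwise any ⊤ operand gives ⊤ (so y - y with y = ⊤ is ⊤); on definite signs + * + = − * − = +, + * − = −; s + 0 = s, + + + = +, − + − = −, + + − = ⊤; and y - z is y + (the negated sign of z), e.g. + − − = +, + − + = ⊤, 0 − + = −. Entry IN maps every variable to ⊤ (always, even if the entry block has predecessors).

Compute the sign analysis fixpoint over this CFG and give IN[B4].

Answer: {a: ⊤, b: ⊤, c: ⊤, d: ⊤, e: ⊤, f: +}

Trace:
Fixpoint table:
  B0:   IN=(all ⊤)   OUT=(all ⊤)
  B1:   IN=(all ⊤)   OUT=(all ⊤)
  B2:   IN=(all ⊤)   OUT={f:-; rest ⊤}
  B3:   IN=(all ⊤)   OUT={f:+; rest ⊤}
  B4:   IN={f:+; rest ⊤}   OUT=(all ⊤)
  B5:   IN=(all ⊤)   OUT=(all ⊤)
  B6:   IN=(all ⊤)   OUT=(all ⊤)

Merge at B4: IN[B4] = OUT[B3] = {a: ⊤, b: ⊤, c: ⊤, d: ⊤, e: ⊤, f: +}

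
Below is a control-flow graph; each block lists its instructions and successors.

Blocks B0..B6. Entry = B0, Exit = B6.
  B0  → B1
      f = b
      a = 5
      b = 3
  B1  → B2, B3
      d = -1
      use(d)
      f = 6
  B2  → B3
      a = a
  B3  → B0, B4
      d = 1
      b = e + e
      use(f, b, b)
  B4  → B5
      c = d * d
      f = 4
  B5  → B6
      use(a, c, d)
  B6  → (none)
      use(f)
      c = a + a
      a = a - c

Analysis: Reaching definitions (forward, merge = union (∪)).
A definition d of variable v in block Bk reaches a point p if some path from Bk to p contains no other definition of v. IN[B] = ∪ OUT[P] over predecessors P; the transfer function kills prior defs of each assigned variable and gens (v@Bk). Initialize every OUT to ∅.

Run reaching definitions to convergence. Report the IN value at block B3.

Per-block solution:
  B0:   IN={a@B0, a@B2, b@B3, d@B3, f@B1}   OUT={a@B0, b@B0, d@B3, f@B0}
  B1:   IN={a@B0, b@B0, d@B3, f@B0}   OUT={a@B0, b@B0, d@B1, f@B1}
  B2:   IN={a@B0, b@B0, d@B1, f@B1}   OUT={a@B2, b@B0, d@B1, f@B1}
  B3:   IN={a@B0, a@B2, b@B0, d@B1, f@B1}   OUT={a@B0, a@B2, b@B3, d@B3, f@B1}
  B4:   IN={a@B0, a@B2, b@B3, d@B3, f@B1}   OUT={a@B0, a@B2, b@B3, c@B4, d@B3, f@B4}
  B5:   IN={a@B0, a@B2, b@B3, c@B4, d@B3, f@B4}   OUT={a@B0, a@B2, b@B3, c@B4, d@B3, f@B4}
  B6:   IN={a@B0, a@B2, b@B3, c@B4, d@B3, f@B4}   OUT={a@B6, b@B3, c@B6, d@B3, f@B4}

Merge at B3: IN[B3] = OUT[B1] ⊔ OUT[B2] = {a@B0, a@B2, b@B0, d@B1, f@B1}

Answer: {a@B0, a@B2, b@B0, d@B1, f@B1}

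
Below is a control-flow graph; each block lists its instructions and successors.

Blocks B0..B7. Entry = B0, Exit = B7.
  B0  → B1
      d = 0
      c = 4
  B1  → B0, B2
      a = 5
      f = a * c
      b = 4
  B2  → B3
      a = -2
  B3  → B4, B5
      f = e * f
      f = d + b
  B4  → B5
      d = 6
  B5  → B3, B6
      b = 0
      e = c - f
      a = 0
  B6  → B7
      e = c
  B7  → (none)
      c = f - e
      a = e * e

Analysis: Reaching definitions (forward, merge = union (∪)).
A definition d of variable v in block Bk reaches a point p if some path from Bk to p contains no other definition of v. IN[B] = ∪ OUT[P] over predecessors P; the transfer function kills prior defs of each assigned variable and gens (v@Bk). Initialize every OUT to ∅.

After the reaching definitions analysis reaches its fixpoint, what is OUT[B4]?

Answer: {a@B2, a@B5, b@B1, b@B5, c@B0, d@B4, e@B5, f@B3}

Working:
Converged values:
  B0:  IN={a@B1, b@B1, c@B0, d@B0, f@B1}  OUT={a@B1, b@B1, c@B0, d@B0, f@B1}
  B1:  IN={a@B1, b@B1, c@B0, d@B0, f@B1}  OUT={a@B1, b@B1, c@B0, d@B0, f@B1}
  B2:  IN={a@B1, b@B1, c@B0, d@B0, f@B1}  OUT={a@B2, b@B1, c@B0, d@B0, f@B1}
  B3:  IN={a@B2, a@B5, b@B1, b@B5, c@B0, d@B0, d@B4, e@B5, f@B1, f@B3}  OUT={a@B2, a@B5, b@B1, b@B5, c@B0, d@B0, d@B4, e@B5, f@B3}
  B4:  IN={a@B2, a@B5, b@B1, b@B5, c@B0, d@B0, d@B4, e@B5, f@B3}  OUT={a@B2, a@B5, b@B1, b@B5, c@B0, d@B4, e@B5, f@B3}
  B5:  IN={a@B2, a@B5, b@B1, b@B5, c@B0, d@B0, d@B4, e@B5, f@B3}  OUT={a@B5, b@B5, c@B0, d@B0, d@B4, e@B5, f@B3}
  B6:  IN={a@B5, b@B5, c@B0, d@B0, d@B4, e@B5, f@B3}  OUT={a@B5, b@B5, c@B0, d@B0, d@B4, e@B6, f@B3}
  B7:  IN={a@B5, b@B5, c@B0, d@B0, d@B4, e@B6, f@B3}  OUT={a@B7, b@B5, c@B7, d@B0, d@B4, e@B6, f@B3}

Merge at B4: IN[B4] = OUT[B3] = {a@B2, a@B5, b@B1, b@B5, c@B0, d@B0, d@B4, e@B5, f@B3}
Applying B4's transfer function to that IN value gives OUT[B4] (row B4 above).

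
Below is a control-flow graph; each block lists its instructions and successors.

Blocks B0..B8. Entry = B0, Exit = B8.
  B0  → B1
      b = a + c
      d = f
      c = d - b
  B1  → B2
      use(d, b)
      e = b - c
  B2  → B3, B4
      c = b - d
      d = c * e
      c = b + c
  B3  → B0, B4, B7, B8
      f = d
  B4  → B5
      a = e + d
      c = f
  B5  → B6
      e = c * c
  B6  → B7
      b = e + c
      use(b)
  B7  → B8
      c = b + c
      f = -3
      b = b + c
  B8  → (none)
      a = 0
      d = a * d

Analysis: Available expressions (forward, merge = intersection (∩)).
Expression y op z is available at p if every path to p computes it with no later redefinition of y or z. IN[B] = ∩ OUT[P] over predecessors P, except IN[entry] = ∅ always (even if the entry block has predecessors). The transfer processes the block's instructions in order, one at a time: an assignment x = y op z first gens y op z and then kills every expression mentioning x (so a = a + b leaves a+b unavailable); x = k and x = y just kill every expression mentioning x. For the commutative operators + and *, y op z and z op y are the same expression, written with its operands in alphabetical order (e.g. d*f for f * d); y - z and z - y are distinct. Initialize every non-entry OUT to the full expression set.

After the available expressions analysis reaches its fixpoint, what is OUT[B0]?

Answer: {d-b}

Working:
Fixpoint table:
  B0:  IN={}  OUT={d-b}
  B1:  IN={d-b}  OUT={b-c, d-b}
  B2:  IN={b-c, d-b}  OUT={}
  B3:  IN={}  OUT={}
  B4:  IN={}  OUT={d+e}
  B5:  IN={d+e}  OUT={c*c}
  B6:  IN={c*c}  OUT={c*c, c+e}
  B7:  IN={}  OUT={}
  B8:  IN={}  OUT={}

Merge at B0 (entry node, so the boundary value {} is joined with the incoming edge(s)): IN[B0] = {} ∩ OUT[B3] = {}
Applying B0's transfer function to that IN value gives OUT[B0] (row B0 above).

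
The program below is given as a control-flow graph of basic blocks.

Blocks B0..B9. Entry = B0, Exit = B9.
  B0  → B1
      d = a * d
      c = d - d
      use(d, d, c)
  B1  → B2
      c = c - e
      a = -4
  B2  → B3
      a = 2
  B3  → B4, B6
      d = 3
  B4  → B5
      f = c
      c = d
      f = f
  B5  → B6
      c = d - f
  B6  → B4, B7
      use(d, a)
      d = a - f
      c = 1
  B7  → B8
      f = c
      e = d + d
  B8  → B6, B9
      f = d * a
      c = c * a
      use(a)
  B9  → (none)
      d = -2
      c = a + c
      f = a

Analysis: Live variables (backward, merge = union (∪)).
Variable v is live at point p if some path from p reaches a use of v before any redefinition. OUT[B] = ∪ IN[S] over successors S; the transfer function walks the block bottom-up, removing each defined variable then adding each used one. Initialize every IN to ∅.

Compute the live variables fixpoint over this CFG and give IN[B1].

Answer: {c, e, f}

Working:
Per-block solution:
  B0:   IN={a, d, e, f}   OUT={c, e, f}
  B1:   IN={c, e, f}   OUT={c, f}
  B2:   IN={c, f}   OUT={a, c, f}
  B3:   IN={a, c, f}   OUT={a, c, d, f}
  B4:   IN={a, c, d}   OUT={a, d, f}
  B5:   IN={a, d, f}   OUT={a, d, f}
  B6:   IN={a, d, f}   OUT={a, c, d}
  B7:   IN={a, c, d}   OUT={a, c, d}
  B8:   IN={a, c, d}   OUT={a, c, d, f}
  B9:   IN={a, c}   OUT={}

Merge at B1: OUT[B1] = IN[B2] = {c, f}
Applying B1's transfer function to that OUT value gives IN[B1] (row B1 above).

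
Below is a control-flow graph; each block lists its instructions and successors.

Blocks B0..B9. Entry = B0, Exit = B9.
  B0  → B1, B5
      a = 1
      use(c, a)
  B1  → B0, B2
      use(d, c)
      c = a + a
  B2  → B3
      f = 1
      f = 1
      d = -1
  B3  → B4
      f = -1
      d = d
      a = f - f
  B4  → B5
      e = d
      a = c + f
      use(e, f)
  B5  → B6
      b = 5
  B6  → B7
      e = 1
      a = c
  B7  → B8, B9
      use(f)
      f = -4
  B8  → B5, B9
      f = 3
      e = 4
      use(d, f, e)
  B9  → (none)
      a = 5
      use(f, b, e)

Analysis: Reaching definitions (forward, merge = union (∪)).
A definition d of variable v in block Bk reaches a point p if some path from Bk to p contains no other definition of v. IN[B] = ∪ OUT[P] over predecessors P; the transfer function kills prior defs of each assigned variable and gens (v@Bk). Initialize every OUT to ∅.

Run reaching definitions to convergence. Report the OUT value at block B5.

Converged values:
  B0:   IN={a@B0, c@B1}   OUT={a@B0, c@B1}
  B1:   IN={a@B0, c@B1}   OUT={a@B0, c@B1}
  B2:   IN={a@B0, c@B1}   OUT={a@B0, c@B1, d@B2, f@B2}
  B3:   IN={a@B0, c@B1, d@B2, f@B2}   OUT={a@B3, c@B1, d@B3, f@B3}
  B4:   IN={a@B3, c@B1, d@B3, f@B3}   OUT={a@B4, c@B1, d@B3, e@B4, f@B3}
  B5:   IN={a@B0, a@B4, a@B6, b@B5, c@B1, d@B3, e@B4, e@B8, f@B3, f@B8}   OUT={a@B0, a@B4, a@B6, b@B5, c@B1, d@B3, e@B4, e@B8, f@B3, f@B8}
  B6:   IN={a@B0, a@B4, a@B6, b@B5, c@B1, d@B3, e@B4, e@B8, f@B3, f@B8}   OUT={a@B6, b@B5, c@B1, d@B3, e@B6, f@B3, f@B8}
  B7:   IN={a@B6, b@B5, c@B1, d@B3, e@B6, f@B3, f@B8}   OUT={a@B6, b@B5, c@B1, d@B3, e@B6, f@B7}
  B8:   IN={a@B6, b@B5, c@B1, d@B3, e@B6, f@B7}   OUT={a@B6, b@B5, c@B1, d@B3, e@B8, f@B8}
  B9:   IN={a@B6, b@B5, c@B1, d@B3, e@B6, e@B8, f@B7, f@B8}   OUT={a@B9, b@B5, c@B1, d@B3, e@B6, e@B8, f@B7, f@B8}

Merge at B5: IN[B5] = OUT[B0] ⊔ OUT[B4] ⊔ OUT[B8] = {a@B0, a@B4, a@B6, b@B5, c@B1, d@B3, e@B4, e@B8, f@B3, f@B8}
Applying B5's transfer function to that IN value gives OUT[B5] (row B5 above).

Answer: {a@B0, a@B4, a@B6, b@B5, c@B1, d@B3, e@B4, e@B8, f@B3, f@B8}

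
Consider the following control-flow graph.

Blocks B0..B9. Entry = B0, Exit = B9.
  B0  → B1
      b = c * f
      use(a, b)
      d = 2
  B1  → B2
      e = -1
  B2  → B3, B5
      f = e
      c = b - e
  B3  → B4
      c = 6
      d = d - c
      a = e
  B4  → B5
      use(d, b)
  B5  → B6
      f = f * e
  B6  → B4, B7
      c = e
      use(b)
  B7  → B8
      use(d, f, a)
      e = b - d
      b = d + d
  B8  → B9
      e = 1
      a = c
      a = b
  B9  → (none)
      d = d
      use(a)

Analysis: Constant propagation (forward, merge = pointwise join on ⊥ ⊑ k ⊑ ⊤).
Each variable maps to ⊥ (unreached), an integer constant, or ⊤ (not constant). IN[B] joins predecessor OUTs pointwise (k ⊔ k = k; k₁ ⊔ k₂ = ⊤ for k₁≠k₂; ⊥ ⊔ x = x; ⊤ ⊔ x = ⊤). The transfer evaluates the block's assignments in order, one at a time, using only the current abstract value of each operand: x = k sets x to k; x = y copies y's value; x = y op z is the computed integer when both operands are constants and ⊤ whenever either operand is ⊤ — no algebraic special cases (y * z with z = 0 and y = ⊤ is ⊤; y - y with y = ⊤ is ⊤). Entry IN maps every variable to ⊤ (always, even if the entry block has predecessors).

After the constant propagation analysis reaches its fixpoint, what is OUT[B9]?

Converged values:
  B0:   IN=(all ⊤)   OUT={d:2; rest ⊤}
  B1:   IN={d:2; rest ⊤}   OUT={d:2, e:-1; rest ⊤}
  B2:   IN={d:2, e:-1; rest ⊤}   OUT={d:2, e:-1, f:-1; rest ⊤}
  B3:   IN={d:2, e:-1, f:-1; rest ⊤}   OUT={a:-1, c:6, d:-4, e:-1, f:-1; rest ⊤}
  B4:   IN={e:-1; rest ⊤}   OUT={e:-1; rest ⊤}
  B5:   IN={e:-1; rest ⊤}   OUT={e:-1; rest ⊤}
  B6:   IN={e:-1; rest ⊤}   OUT={c:-1, e:-1; rest ⊤}
  B7:   IN={c:-1, e:-1; rest ⊤}   OUT={c:-1; rest ⊤}
  B8:   IN={c:-1; rest ⊤}   OUT={c:-1, e:1; rest ⊤}
  B9:   IN={c:-1, e:1; rest ⊤}   OUT={c:-1, e:1; rest ⊤}

Merge at B9: IN[B9] = OUT[B8] = {a: ⊤, b: ⊤, c: -1, d: ⊤, e: 1, f: ⊤}
Applying B9's transfer function to that IN value gives OUT[B9] (row B9 above).

Answer: {a: ⊤, b: ⊤, c: -1, d: ⊤, e: 1, f: ⊤}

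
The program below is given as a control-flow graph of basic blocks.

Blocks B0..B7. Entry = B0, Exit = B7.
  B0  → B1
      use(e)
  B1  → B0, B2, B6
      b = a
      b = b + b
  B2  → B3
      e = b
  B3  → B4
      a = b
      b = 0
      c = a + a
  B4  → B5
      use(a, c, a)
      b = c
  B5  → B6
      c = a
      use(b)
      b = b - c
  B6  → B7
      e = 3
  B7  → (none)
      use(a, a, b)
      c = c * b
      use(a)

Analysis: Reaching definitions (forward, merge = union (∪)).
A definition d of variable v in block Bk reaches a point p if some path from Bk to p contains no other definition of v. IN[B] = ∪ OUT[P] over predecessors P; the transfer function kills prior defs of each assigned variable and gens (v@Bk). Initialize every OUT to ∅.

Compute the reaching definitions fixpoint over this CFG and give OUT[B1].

Answer: {b@B1}

Derivation:
Fixpoint table:
  B0: | IN={b@B1} | OUT={b@B1}
  B1: | IN={b@B1} | OUT={b@B1}
  B2: | IN={b@B1} | OUT={b@B1, e@B2}
  B3: | IN={b@B1, e@B2} | OUT={a@B3, b@B3, c@B3, e@B2}
  B4: | IN={a@B3, b@B3, c@B3, e@B2} | OUT={a@B3, b@B4, c@B3, e@B2}
  B5: | IN={a@B3, b@B4, c@B3, e@B2} | OUT={a@B3, b@B5, c@B5, e@B2}
  B6: | IN={a@B3, b@B1, b@B5, c@B5, e@B2} | OUT={a@B3, b@B1, b@B5, c@B5, e@B6}
  B7: | IN={a@B3, b@B1, b@B5, c@B5, e@B6} | OUT={a@B3, b@B1, b@B5, c@B7, e@B6}

Merge at B1: IN[B1] = OUT[B0] = {b@B1}
Applying B1's transfer function to that IN value gives OUT[B1] (row B1 above).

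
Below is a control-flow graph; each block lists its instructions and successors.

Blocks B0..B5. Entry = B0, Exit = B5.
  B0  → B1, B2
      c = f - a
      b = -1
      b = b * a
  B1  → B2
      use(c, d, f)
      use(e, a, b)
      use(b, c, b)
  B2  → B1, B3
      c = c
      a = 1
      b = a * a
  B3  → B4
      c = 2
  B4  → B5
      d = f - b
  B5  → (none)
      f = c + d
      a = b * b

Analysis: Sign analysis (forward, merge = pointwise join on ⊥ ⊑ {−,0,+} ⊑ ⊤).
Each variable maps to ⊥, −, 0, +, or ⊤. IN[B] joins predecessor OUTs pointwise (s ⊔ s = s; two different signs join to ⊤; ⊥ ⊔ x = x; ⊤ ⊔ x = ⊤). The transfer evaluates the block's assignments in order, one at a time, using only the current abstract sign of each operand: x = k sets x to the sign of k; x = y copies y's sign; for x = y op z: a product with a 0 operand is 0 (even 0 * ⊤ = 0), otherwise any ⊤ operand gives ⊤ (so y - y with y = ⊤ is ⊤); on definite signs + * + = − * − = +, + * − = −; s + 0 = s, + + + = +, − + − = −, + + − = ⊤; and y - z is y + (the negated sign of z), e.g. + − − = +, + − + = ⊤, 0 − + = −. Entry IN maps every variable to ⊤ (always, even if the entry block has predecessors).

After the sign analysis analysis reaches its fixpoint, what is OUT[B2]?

Fixpoint table:
  B0:   IN=(all ⊤)   OUT=(all ⊤)
  B1:   IN=(all ⊤)   OUT=(all ⊤)
  B2:   IN=(all ⊤)   OUT={a:+, b:+; rest ⊤}
  B3:   IN={a:+, b:+; rest ⊤}   OUT={a:+, b:+, c:+; rest ⊤}
  B4:   IN={a:+, b:+, c:+; rest ⊤}   OUT={a:+, b:+, c:+; rest ⊤}
  B5:   IN={a:+, b:+, c:+; rest ⊤}   OUT={a:+, b:+, c:+; rest ⊤}

Merge at B2: IN[B2] = OUT[B0] ⊔ OUT[B1] = {a: ⊤, b: ⊤, c: ⊤, d: ⊤, e: ⊤, f: ⊤}
Applying B2's transfer function to that IN value gives OUT[B2] (row B2 above).

Answer: {a: +, b: +, c: ⊤, d: ⊤, e: ⊤, f: ⊤}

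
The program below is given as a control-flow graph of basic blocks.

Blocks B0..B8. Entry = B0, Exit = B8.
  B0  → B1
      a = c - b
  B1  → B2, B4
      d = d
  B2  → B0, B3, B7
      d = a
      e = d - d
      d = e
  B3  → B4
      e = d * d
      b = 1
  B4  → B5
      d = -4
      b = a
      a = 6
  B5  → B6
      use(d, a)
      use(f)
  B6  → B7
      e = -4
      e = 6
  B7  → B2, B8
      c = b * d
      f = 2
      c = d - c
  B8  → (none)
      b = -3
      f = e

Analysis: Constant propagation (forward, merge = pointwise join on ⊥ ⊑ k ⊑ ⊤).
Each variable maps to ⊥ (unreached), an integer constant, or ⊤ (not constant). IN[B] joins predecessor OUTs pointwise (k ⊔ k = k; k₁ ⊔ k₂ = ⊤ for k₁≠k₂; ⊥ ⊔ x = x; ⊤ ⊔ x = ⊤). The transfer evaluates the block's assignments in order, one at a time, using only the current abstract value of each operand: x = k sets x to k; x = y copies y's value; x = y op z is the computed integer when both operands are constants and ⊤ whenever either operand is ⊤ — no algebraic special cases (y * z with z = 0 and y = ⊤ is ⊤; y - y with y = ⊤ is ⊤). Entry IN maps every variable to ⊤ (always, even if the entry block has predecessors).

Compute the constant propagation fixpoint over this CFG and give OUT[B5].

Answer: {a: 6, b: ⊤, c: ⊤, d: -4, e: ⊤, f: ⊤}

Working:
Per-block solution:
  B0: | IN=(all ⊤) | OUT=(all ⊤)
  B1: | IN=(all ⊤) | OUT=(all ⊤)
  B2: | IN=(all ⊤) | OUT=(all ⊤)
  B3: | IN=(all ⊤) | OUT={b:1; rest ⊤}
  B4: | IN=(all ⊤) | OUT={a:6, d:-4; rest ⊤}
  B5: | IN={a:6, d:-4; rest ⊤} | OUT={a:6, d:-4; rest ⊤}
  B6: | IN={a:6, d:-4; rest ⊤} | OUT={a:6, d:-4, e:6; rest ⊤}
  B7: | IN=(all ⊤) | OUT={f:2; rest ⊤}
  B8: | IN={f:2; rest ⊤} | OUT={b:-3; rest ⊤}

Merge at B5: IN[B5] = OUT[B4] = {a: 6, b: ⊤, c: ⊤, d: -4, e: ⊤, f: ⊤}
Applying B5's transfer function to that IN value gives OUT[B5] (row B5 above).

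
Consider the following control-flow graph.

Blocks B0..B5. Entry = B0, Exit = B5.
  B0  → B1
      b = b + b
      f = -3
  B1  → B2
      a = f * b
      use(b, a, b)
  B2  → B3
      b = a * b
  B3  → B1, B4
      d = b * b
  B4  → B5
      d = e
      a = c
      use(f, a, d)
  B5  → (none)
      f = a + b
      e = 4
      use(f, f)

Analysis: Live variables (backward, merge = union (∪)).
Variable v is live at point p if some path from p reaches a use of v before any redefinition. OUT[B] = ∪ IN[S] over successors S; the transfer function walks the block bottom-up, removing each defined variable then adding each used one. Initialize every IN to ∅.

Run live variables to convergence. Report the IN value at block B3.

Fixpoint table:
  B0: | IN={b, c, e} | OUT={b, c, e, f}
  B1: | IN={b, c, e, f} | OUT={a, b, c, e, f}
  B2: | IN={a, b, c, e, f} | OUT={b, c, e, f}
  B3: | IN={b, c, e, f} | OUT={b, c, e, f}
  B4: | IN={b, c, e, f} | OUT={a, b}
  B5: | IN={a, b} | OUT={}

Merge at B3: OUT[B3] = IN[B1] ⊔ IN[B4] = {b, c, e, f}
Applying B3's transfer function to that OUT value gives IN[B3] (row B3 above).

Answer: {b, c, e, f}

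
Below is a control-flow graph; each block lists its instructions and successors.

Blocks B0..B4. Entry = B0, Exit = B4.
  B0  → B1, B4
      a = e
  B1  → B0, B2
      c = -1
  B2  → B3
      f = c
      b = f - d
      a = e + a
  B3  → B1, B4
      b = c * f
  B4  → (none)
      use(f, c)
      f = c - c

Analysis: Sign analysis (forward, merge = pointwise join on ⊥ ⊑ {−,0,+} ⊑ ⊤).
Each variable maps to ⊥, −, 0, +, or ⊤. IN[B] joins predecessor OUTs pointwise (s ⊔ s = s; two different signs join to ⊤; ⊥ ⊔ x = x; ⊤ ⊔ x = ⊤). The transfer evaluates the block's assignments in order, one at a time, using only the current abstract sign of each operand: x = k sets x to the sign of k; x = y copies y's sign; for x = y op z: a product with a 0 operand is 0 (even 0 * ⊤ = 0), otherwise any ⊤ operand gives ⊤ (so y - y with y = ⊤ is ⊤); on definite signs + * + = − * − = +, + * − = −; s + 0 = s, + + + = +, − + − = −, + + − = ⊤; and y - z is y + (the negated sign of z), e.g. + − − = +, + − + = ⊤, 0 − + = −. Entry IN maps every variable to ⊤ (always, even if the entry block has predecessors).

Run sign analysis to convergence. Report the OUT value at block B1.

Answer: {a: ⊤, b: ⊤, c: -, d: ⊤, e: ⊤, f: ⊤}

Trace:
Fixpoint table:
  B0:   IN=(all ⊤)   OUT=(all ⊤)
  B1:   IN=(all ⊤)   OUT={c:-; rest ⊤}
  B2:   IN={c:-; rest ⊤}   OUT={c:-, f:-; rest ⊤}
  B3:   IN={c:-, f:-; rest ⊤}   OUT={b:+, c:-, f:-; rest ⊤}
  B4:   IN=(all ⊤)   OUT=(all ⊤)

Merge at B1: IN[B1] = OUT[B0] ⊔ OUT[B3] = {a: ⊤, b: ⊤, c: ⊤, d: ⊤, e: ⊤, f: ⊤}
Applying B1's transfer function to that IN value gives OUT[B1] (row B1 above).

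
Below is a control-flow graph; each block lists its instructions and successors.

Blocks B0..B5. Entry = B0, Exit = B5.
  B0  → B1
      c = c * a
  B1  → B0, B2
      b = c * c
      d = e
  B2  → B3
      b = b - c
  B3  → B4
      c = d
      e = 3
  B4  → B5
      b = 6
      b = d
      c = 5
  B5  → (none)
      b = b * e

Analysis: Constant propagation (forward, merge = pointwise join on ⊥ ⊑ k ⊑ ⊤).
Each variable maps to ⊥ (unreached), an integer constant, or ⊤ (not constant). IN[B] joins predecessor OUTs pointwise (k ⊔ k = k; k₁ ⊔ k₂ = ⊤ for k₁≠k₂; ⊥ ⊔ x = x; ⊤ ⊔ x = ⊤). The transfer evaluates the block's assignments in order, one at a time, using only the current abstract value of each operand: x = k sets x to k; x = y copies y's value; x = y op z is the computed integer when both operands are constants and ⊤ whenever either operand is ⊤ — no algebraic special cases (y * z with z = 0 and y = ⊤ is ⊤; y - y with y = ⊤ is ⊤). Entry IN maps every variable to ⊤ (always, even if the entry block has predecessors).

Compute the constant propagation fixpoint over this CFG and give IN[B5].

Answer: {a: ⊤, b: ⊤, c: 5, d: ⊤, e: 3, f: ⊤}

Trace:
Converged values:
  B0:  IN=(all ⊤)  OUT=(all ⊤)
  B1:  IN=(all ⊤)  OUT=(all ⊤)
  B2:  IN=(all ⊤)  OUT=(all ⊤)
  B3:  IN=(all ⊤)  OUT={e:3; rest ⊤}
  B4:  IN={e:3; rest ⊤}  OUT={c:5, e:3; rest ⊤}
  B5:  IN={c:5, e:3; rest ⊤}  OUT={c:5, e:3; rest ⊤}

Merge at B5: IN[B5] = OUT[B4] = {a: ⊤, b: ⊤, c: 5, d: ⊤, e: 3, f: ⊤}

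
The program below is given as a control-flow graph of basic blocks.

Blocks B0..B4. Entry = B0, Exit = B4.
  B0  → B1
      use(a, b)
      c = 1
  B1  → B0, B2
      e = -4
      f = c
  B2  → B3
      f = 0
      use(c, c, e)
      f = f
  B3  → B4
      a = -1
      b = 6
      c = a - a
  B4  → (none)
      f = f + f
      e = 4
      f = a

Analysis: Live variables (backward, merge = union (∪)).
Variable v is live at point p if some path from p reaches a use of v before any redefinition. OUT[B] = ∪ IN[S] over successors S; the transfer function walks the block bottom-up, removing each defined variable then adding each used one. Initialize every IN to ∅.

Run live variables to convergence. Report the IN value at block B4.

Answer: {a, f}

Working:
Fixpoint table:
  B0:   IN={a, b}   OUT={a, b, c}
  B1:   IN={a, b, c}   OUT={a, b, c, e}
  B2:   IN={c, e}   OUT={f}
  B3:   IN={f}   OUT={a, f}
  B4:   IN={a, f}   OUT={}

B4 is the boundary node: OUT[B4] = {}
Applying B4's transfer function to that OUT value gives IN[B4] (row B4 above).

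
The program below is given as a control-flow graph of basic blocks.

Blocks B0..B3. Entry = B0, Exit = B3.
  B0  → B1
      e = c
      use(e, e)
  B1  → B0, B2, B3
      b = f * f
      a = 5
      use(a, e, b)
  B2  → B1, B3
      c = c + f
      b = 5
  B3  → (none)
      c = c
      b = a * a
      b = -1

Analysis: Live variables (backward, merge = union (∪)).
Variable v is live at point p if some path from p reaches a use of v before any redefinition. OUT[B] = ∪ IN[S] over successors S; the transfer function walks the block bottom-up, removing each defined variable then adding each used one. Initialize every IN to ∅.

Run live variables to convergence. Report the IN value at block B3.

Answer: {a, c}

Working:
Per-block solution:
  B0: | IN={c, f} | OUT={c, e, f}
  B1: | IN={c, e, f} | OUT={a, c, e, f}
  B2: | IN={a, c, e, f} | OUT={a, c, e, f}
  B3: | IN={a, c} | OUT={}

B3 is the boundary node: OUT[B3] = {}
Applying B3's transfer function to that OUT value gives IN[B3] (row B3 above).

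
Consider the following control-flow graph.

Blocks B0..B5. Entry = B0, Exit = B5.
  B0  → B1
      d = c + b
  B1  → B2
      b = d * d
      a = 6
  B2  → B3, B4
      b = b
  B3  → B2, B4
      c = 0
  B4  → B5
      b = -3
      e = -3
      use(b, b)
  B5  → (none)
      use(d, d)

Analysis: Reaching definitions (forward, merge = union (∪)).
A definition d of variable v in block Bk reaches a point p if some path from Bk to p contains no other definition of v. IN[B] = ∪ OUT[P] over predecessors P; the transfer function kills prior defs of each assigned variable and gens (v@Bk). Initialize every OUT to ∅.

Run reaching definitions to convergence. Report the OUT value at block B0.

Answer: {d@B0}

Working:
Per-block solution:
  B0:   IN={}   OUT={d@B0}
  B1:   IN={d@B0}   OUT={a@B1, b@B1, d@B0}
  B2:   IN={a@B1, b@B1, b@B2, c@B3, d@B0}   OUT={a@B1, b@B2, c@B3, d@B0}
  B3:   IN={a@B1, b@B2, c@B3, d@B0}   OUT={a@B1, b@B2, c@B3, d@B0}
  B4:   IN={a@B1, b@B2, c@B3, d@B0}   OUT={a@B1, b@B4, c@B3, d@B0, e@B4}
  B5:   IN={a@B1, b@B4, c@B3, d@B0, e@B4}   OUT={a@B1, b@B4, c@B3, d@B0, e@B4}

B0 is the boundary node: IN[B0] = {}
Applying B0's transfer function to that IN value gives OUT[B0] (row B0 above).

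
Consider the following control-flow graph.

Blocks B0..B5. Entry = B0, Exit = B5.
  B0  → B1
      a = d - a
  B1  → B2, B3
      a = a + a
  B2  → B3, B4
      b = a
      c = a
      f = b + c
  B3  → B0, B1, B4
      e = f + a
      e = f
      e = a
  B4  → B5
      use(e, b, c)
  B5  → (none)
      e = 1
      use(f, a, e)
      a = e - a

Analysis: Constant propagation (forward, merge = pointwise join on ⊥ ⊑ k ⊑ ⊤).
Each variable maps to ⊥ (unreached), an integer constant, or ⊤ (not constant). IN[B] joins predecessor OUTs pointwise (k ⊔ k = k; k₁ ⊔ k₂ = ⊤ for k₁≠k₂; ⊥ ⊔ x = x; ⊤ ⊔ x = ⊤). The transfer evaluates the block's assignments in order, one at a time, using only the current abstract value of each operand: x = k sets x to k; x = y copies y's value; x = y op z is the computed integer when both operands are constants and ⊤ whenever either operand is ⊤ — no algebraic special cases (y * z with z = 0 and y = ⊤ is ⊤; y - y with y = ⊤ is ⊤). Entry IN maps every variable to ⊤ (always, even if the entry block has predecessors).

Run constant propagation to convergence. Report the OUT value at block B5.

Per-block solution:
  B0:   IN=(all ⊤)   OUT=(all ⊤)
  B1:   IN=(all ⊤)   OUT=(all ⊤)
  B2:   IN=(all ⊤)   OUT=(all ⊤)
  B3:   IN=(all ⊤)   OUT=(all ⊤)
  B4:   IN=(all ⊤)   OUT=(all ⊤)
  B5:   IN=(all ⊤)   OUT={e:1; rest ⊤}

Merge at B5: IN[B5] = OUT[B4] = {a: ⊤, b: ⊤, c: ⊤, d: ⊤, e: ⊤, f: ⊤}
Applying B5's transfer function to that IN value gives OUT[B5] (row B5 above).

Answer: {a: ⊤, b: ⊤, c: ⊤, d: ⊤, e: 1, f: ⊤}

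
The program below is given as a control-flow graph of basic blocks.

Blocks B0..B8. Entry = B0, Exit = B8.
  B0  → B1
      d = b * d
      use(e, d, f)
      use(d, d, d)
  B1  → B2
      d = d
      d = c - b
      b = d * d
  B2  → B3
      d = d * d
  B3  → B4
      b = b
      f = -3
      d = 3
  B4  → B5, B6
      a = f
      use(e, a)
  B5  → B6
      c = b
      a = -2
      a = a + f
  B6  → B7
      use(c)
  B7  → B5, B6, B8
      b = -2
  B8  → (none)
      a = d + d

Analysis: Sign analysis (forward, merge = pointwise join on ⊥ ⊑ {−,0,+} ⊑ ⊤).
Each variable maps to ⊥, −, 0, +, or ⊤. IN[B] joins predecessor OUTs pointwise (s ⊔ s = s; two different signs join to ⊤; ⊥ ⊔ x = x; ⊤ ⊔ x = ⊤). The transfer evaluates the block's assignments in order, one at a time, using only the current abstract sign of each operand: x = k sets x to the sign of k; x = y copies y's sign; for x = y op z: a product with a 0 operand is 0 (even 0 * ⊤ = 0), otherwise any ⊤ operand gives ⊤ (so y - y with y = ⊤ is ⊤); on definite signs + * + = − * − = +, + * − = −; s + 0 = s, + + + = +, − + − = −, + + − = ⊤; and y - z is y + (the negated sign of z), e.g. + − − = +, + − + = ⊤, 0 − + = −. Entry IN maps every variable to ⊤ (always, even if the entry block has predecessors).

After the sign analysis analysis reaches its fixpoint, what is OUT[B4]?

Fixpoint table:
  B0:   IN=(all ⊤)   OUT=(all ⊤)
  B1:   IN=(all ⊤)   OUT=(all ⊤)
  B2:   IN=(all ⊤)   OUT=(all ⊤)
  B3:   IN=(all ⊤)   OUT={d:+, f:-; rest ⊤}
  B4:   IN={d:+, f:-; rest ⊤}   OUT={a:-, d:+, f:-; rest ⊤}
  B5:   IN={a:-, d:+, f:-; rest ⊤}   OUT={a:-, d:+, f:-; rest ⊤}
  B6:   IN={a:-, d:+, f:-; rest ⊤}   OUT={a:-, d:+, f:-; rest ⊤}
  B7:   IN={a:-, d:+, f:-; rest ⊤}   OUT={a:-, b:-, d:+, f:-; rest ⊤}
  B8:   IN={a:-, b:-, d:+, f:-; rest ⊤}   OUT={a:+, b:-, d:+, f:-; rest ⊤}

Merge at B4: IN[B4] = OUT[B3] = {a: ⊤, b: ⊤, c: ⊤, d: +, e: ⊤, f: -}
Applying B4's transfer function to that IN value gives OUT[B4] (row B4 above).

Answer: {a: -, b: ⊤, c: ⊤, d: +, e: ⊤, f: -}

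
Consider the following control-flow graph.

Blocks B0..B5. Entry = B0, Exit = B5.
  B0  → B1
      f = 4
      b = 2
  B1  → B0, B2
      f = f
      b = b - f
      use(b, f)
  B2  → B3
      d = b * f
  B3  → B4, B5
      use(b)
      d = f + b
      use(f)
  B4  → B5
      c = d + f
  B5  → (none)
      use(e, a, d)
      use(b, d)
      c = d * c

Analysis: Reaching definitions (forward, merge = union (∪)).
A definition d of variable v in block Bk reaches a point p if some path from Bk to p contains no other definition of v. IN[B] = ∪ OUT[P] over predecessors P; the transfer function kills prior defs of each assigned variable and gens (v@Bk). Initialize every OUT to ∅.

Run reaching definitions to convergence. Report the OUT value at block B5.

Answer: {b@B1, c@B5, d@B3, f@B1}

Trace:
Converged values:
  B0:   IN={b@B1, f@B1}   OUT={b@B0, f@B0}
  B1:   IN={b@B0, f@B0}   OUT={b@B1, f@B1}
  B2:   IN={b@B1, f@B1}   OUT={b@B1, d@B2, f@B1}
  B3:   IN={b@B1, d@B2, f@B1}   OUT={b@B1, d@B3, f@B1}
  B4:   IN={b@B1, d@B3, f@B1}   OUT={b@B1, c@B4, d@B3, f@B1}
  B5:   IN={b@B1, c@B4, d@B3, f@B1}   OUT={b@B1, c@B5, d@B3, f@B1}

Merge at B5: IN[B5] = OUT[B3] ⊔ OUT[B4] = {b@B1, c@B4, d@B3, f@B1}
Applying B5's transfer function to that IN value gives OUT[B5] (row B5 above).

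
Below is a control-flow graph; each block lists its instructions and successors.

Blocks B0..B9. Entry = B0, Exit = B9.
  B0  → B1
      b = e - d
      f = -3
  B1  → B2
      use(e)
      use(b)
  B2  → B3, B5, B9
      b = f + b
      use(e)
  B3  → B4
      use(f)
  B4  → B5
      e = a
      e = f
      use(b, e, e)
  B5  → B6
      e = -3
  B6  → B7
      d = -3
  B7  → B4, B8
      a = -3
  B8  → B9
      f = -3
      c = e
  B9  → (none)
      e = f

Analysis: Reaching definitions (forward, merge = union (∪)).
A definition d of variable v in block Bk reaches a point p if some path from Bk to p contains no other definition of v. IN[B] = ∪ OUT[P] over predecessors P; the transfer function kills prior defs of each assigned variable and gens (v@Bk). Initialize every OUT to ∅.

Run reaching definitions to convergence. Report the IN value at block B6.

Answer: {a@B7, b@B2, d@B6, e@B5, f@B0}

Derivation:
Fixpoint table:
  B0:   IN={}   OUT={b@B0, f@B0}
  B1:   IN={b@B0, f@B0}   OUT={b@B0, f@B0}
  B2:   IN={b@B0, f@B0}   OUT={b@B2, f@B0}
  B3:   IN={b@B2, f@B0}   OUT={b@B2, f@B0}
  B4:   IN={a@B7, b@B2, d@B6, e@B5, f@B0}   OUT={a@B7, b@B2, d@B6, e@B4, f@B0}
  B5:   IN={a@B7, b@B2, d@B6, e@B4, f@B0}   OUT={a@B7, b@B2, d@B6, e@B5, f@B0}
  B6:   IN={a@B7, b@B2, d@B6, e@B5, f@B0}   OUT={a@B7, b@B2, d@B6, e@B5, f@B0}
  B7:   IN={a@B7, b@B2, d@B6, e@B5, f@B0}   OUT={a@B7, b@B2, d@B6, e@B5, f@B0}
  B8:   IN={a@B7, b@B2, d@B6, e@B5, f@B0}   OUT={a@B7, b@B2, c@B8, d@B6, e@B5, f@B8}
  B9:   IN={a@B7, b@B2, c@B8, d@B6, e@B5, f@B0, f@B8}   OUT={a@B7, b@B2, c@B8, d@B6, e@B9, f@B0, f@B8}

Merge at B6: IN[B6] = OUT[B5] = {a@B7, b@B2, d@B6, e@B5, f@B0}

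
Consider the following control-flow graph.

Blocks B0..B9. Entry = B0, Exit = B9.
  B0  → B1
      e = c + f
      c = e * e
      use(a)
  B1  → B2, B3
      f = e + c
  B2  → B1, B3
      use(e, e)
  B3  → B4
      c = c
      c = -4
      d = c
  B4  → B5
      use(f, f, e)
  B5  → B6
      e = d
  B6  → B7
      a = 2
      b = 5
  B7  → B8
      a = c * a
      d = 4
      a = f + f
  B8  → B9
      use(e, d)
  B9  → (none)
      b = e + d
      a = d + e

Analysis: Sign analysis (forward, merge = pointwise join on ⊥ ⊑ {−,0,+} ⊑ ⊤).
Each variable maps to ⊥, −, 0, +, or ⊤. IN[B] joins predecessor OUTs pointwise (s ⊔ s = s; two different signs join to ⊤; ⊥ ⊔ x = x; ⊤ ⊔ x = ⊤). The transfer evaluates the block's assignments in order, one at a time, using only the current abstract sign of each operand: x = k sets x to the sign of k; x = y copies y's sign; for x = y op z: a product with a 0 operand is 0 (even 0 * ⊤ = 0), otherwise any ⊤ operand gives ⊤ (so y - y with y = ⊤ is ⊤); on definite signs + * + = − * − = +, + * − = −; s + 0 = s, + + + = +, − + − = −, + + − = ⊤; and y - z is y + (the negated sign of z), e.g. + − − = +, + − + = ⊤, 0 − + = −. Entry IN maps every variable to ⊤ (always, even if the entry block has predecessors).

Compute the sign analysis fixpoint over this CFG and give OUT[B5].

Answer: {a: ⊤, b: ⊤, c: -, d: -, e: -, f: ⊤}

Trace:
Fixpoint table:
  B0:   IN=(all ⊤)   OUT=(all ⊤)
  B1:   IN=(all ⊤)   OUT=(all ⊤)
  B2:   IN=(all ⊤)   OUT=(all ⊤)
  B3:   IN=(all ⊤)   OUT={c:-, d:-; rest ⊤}
  B4:   IN={c:-, d:-; rest ⊤}   OUT={c:-, d:-; rest ⊤}
  B5:   IN={c:-, d:-; rest ⊤}   OUT={c:-, d:-, e:-; rest ⊤}
  B6:   IN={c:-, d:-, e:-; rest ⊤}   OUT={a:+, b:+, c:-, d:-, e:-; rest ⊤}
  B7:   IN={a:+, b:+, c:-, d:-, e:-; rest ⊤}   OUT={b:+, c:-, d:+, e:-; rest ⊤}
  B8:   IN={b:+, c:-, d:+, e:-; rest ⊤}   OUT={b:+, c:-, d:+, e:-; rest ⊤}
  B9:   IN={b:+, c:-, d:+, e:-; rest ⊤}   OUT={c:-, d:+, e:-; rest ⊤}

Merge at B5: IN[B5] = OUT[B4] = {a: ⊤, b: ⊤, c: -, d: -, e: ⊤, f: ⊤}
Applying B5's transfer function to that IN value gives OUT[B5] (row B5 above).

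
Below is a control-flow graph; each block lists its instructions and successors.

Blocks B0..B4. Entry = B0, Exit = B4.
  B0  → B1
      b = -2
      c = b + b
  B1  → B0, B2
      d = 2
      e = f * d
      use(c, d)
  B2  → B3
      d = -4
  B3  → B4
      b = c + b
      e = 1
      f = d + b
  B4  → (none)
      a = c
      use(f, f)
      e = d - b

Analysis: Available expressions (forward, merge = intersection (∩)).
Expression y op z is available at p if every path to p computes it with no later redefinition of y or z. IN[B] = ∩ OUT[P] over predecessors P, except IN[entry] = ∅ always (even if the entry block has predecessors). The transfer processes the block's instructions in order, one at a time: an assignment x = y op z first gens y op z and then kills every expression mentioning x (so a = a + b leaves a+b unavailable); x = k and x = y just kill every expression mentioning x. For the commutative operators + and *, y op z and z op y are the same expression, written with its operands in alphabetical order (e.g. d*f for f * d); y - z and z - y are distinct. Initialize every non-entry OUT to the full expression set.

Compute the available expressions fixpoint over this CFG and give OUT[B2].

Answer: {b+b}

Trace:
Fixpoint table:
  B0:  IN={}  OUT={b+b}
  B1:  IN={b+b}  OUT={b+b, d*f}
  B2:  IN={b+b, d*f}  OUT={b+b}
  B3:  IN={b+b}  OUT={b+d}
  B4:  IN={b+d}  OUT={b+d, d-b}

Merge at B2: IN[B2] = OUT[B1] = {b+b, d*f}
Applying B2's transfer function to that IN value gives OUT[B2] (row B2 above).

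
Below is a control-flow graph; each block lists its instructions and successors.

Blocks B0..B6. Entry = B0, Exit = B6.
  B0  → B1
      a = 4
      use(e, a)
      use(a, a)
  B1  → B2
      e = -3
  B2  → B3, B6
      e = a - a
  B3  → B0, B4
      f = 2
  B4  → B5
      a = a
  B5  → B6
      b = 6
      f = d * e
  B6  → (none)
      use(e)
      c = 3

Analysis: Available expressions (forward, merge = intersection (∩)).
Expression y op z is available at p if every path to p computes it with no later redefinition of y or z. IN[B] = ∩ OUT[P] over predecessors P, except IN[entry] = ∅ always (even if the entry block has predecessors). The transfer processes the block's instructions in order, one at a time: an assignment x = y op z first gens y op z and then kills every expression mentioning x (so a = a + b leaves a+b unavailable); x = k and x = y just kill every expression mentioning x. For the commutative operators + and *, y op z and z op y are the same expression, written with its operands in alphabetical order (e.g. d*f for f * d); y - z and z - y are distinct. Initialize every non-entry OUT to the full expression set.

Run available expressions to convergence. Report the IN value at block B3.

Converged values:
  B0: | IN={} | OUT={}
  B1: | IN={} | OUT={}
  B2: | IN={} | OUT={a-a}
  B3: | IN={a-a} | OUT={a-a}
  B4: | IN={a-a} | OUT={}
  B5: | IN={} | OUT={d*e}
  B6: | IN={} | OUT={}

Merge at B3: IN[B3] = OUT[B2] = {a-a}

Answer: {a-a}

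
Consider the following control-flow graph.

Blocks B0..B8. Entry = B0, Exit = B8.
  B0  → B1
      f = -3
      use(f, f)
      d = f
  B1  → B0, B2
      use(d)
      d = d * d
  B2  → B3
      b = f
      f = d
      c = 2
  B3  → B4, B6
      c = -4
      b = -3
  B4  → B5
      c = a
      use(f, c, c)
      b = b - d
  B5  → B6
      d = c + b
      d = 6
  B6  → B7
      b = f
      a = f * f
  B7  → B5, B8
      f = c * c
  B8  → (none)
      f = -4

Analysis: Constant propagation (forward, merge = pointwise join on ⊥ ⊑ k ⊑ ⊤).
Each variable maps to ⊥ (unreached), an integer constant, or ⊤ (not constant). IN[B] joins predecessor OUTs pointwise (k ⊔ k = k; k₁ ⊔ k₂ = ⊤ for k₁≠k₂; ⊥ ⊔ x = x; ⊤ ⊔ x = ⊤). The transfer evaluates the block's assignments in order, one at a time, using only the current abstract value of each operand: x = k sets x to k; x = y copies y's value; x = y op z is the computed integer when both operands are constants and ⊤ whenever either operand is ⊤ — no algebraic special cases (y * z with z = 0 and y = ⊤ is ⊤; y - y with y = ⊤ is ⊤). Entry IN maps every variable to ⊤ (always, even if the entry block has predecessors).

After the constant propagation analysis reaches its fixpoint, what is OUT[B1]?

Answer: {a: ⊤, b: ⊤, c: ⊤, d: 9, e: ⊤, f: -3}

Working:
Fixpoint table:
  B0: | IN=(all ⊤) | OUT={d:-3, f:-3; rest ⊤}
  B1: | IN={d:-3, f:-3; rest ⊤} | OUT={d:9, f:-3; rest ⊤}
  B2: | IN={d:9, f:-3; rest ⊤} | OUT={b:-3, c:2, d:9, f:9; rest ⊤}
  B3: | IN={b:-3, c:2, d:9, f:9; rest ⊤} | OUT={b:-3, c:-4, d:9, f:9; rest ⊤}
  B4: | IN={b:-3, c:-4, d:9, f:9; rest ⊤} | OUT={b:-12, d:9, f:9; rest ⊤}
  B5: | IN=(all ⊤) | OUT={d:6; rest ⊤}
  B6: | IN=(all ⊤) | OUT=(all ⊤)
  B7: | IN=(all ⊤) | OUT=(all ⊤)
  B8: | IN=(all ⊤) | OUT={f:-4; rest ⊤}

Merge at B1: IN[B1] = OUT[B0] = {a: ⊤, b: ⊤, c: ⊤, d: -3, e: ⊤, f: -3}
Applying B1's transfer function to that IN value gives OUT[B1] (row B1 above).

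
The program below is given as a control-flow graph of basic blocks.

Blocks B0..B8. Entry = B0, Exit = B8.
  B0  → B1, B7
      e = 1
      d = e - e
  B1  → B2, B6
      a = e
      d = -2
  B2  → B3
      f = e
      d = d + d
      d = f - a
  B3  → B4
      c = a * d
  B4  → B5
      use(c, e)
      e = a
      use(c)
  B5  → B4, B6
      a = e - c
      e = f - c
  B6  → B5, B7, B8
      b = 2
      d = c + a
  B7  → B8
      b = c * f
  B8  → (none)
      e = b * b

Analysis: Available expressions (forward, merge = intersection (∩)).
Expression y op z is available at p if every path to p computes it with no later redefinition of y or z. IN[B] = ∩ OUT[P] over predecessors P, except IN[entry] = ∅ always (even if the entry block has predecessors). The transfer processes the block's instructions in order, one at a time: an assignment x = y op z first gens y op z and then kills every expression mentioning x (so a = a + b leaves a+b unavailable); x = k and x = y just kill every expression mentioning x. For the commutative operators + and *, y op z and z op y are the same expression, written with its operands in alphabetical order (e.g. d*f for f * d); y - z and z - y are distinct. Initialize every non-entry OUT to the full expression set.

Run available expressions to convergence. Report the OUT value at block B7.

Per-block solution:
  B0:   IN={}   OUT={e-e}
  B1:   IN={e-e}   OUT={e-e}
  B2:   IN={e-e}   OUT={e-e, f-a}
  B3:   IN={e-e, f-a}   OUT={a*d, e-e, f-a}
  B4:   IN={}   OUT={}
  B5:   IN={}   OUT={f-c}
  B6:   IN={}   OUT={a+c}
  B7:   IN={}   OUT={c*f}
  B8:   IN={}   OUT={b*b}

Merge at B7: IN[B7] = OUT[B0] ∩ OUT[B6] = {}
Applying B7's transfer function to that IN value gives OUT[B7] (row B7 above).

Answer: {c*f}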